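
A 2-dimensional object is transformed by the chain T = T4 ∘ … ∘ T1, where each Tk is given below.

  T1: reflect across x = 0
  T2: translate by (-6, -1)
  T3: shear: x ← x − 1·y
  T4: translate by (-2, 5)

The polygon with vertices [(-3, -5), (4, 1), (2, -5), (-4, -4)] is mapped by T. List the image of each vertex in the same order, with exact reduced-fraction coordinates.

T1 reflect across x = 0: (-3, -5) → (3, -5); (4, 1) → (-4, 1); (2, -5) → (-2, -5); (-4, -4) → (4, -4)
T2 translate by (-6, -1): (3, -5) → (-3, -6); (-4, 1) → (-10, 0); (-2, -5) → (-8, -6); (4, -4) → (-2, -5)
T3 shear: x ← x − 1·y: (-3, -6) → (3, -6); (-10, 0) → (-10, 0); (-8, -6) → (-2, -6); (-2, -5) → (3, -5)
T4 translate by (-2, 5): (3, -6) → (1, -1); (-10, 0) → (-12, 5); (-2, -6) → (-4, -1); (3, -5) → (1, 0)

image vertices: (1, -1), (-12, 5), (-4, -1), (1, 0)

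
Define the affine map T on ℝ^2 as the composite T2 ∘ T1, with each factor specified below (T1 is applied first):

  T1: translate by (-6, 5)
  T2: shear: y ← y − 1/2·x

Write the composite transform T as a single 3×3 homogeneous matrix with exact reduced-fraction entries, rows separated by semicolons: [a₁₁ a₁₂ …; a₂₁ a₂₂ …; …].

T1 = [1 0 -6; 0 1 5; 0 0 1]
T2·T1 = [1 0 -6; -1/2 1 8; 0 0 1]

T = [1 0 -6; -1/2 1 8; 0 0 1]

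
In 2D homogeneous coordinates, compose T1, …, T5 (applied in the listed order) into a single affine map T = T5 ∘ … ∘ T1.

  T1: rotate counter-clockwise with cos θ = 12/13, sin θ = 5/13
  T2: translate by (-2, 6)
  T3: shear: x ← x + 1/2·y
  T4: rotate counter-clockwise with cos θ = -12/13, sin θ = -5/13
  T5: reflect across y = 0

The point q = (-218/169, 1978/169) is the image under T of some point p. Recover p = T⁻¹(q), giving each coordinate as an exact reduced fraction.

T1 = [12/13 -5/13 0; 5/13 12/13 0; 0 0 1]
T2·T1 = [12/13 -5/13 -2; 5/13 12/13 6; 0 0 1]
T3·…·T1 = [29/26 1/13 1; 5/13 12/13 6; 0 0 1]
T4·…·T1 = [-149/169 48/169 18/13; -265/338 -149/169 -77/13; 0 0 1]
T5·…·T1 = [-149/169 48/169 18/13; 265/338 149/169 77/13; 0 0 1]
det M = -1; M⁻¹ = [-149/169 48/169 -6/13; 265/338 149/169 -82/13; 0 0 1]
M⁻¹ · (-218/169, 1978/169)ᵀ = (4, 3)ᵀ

p = (4, 3)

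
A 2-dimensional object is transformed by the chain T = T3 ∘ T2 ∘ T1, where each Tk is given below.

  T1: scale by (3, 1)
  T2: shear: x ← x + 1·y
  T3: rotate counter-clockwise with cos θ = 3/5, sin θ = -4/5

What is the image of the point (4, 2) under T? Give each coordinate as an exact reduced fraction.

T(p) = (10, -10)

T1 scale by (3, 1): (4, 2) → (12, 2)
T2 shear: x ← x + 1·y: (12, 2) → (14, 2)
T3 rotate counter-clockwise with cos θ = 3/5, sin θ = -4/5: (14, 2) → (10, -10)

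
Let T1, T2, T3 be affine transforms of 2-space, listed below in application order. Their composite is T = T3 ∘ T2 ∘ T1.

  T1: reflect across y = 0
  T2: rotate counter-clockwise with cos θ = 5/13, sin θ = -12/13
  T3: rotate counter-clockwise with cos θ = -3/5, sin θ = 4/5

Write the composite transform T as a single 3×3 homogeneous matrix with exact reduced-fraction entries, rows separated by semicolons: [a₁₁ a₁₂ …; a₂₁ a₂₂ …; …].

T1 = [1 0 0; 0 -1 0; 0 0 1]
T2·T1 = [5/13 -12/13 0; -12/13 -5/13 0; 0 0 1]
T3·…·T1 = [33/65 56/65 0; 56/65 -33/65 0; 0 0 1]

T = [33/65 56/65 0; 56/65 -33/65 0; 0 0 1]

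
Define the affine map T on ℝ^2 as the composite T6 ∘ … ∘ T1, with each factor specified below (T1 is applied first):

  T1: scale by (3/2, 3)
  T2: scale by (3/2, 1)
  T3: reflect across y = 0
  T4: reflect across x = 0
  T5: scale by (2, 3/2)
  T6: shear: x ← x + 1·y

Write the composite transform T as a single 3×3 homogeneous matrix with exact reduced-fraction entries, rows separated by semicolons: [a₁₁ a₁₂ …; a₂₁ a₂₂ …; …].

T = [-9/2 -9/2 0; 0 -9/2 0; 0 0 1]

T1 = [3/2 0 0; 0 3 0; 0 0 1]
T2·T1 = [9/4 0 0; 0 3 0; 0 0 1]
T3·…·T1 = [9/4 0 0; 0 -3 0; 0 0 1]
T4·…·T1 = [-9/4 0 0; 0 -3 0; 0 0 1]
T5·…·T1 = [-9/2 0 0; 0 -9/2 0; 0 0 1]
T6·…·T1 = [-9/2 -9/2 0; 0 -9/2 0; 0 0 1]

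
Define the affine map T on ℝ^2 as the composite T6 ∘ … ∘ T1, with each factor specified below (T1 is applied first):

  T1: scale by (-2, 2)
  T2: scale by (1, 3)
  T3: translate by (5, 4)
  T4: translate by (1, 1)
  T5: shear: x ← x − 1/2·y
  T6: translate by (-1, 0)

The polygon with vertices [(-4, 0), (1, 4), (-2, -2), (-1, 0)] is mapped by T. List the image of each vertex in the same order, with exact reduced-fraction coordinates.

T1 scale by (-2, 2): (-4, 0) → (8, 0); (1, 4) → (-2, 8); (-2, -2) → (4, -4); (-1, 0) → (2, 0)
T2 scale by (1, 3): (8, 0) → (8, 0); (-2, 8) → (-2, 24); (4, -4) → (4, -12); (2, 0) → (2, 0)
T3 translate by (5, 4): (8, 0) → (13, 4); (-2, 24) → (3, 28); (4, -12) → (9, -8); (2, 0) → (7, 4)
T4 translate by (1, 1): (13, 4) → (14, 5); (3, 28) → (4, 29); (9, -8) → (10, -7); (7, 4) → (8, 5)
T5 shear: x ← x − 1/2·y: (14, 5) → (23/2, 5); (4, 29) → (-21/2, 29); (10, -7) → (27/2, -7); (8, 5) → (11/2, 5)
T6 translate by (-1, 0): (23/2, 5) → (21/2, 5); (-21/2, 29) → (-23/2, 29); (27/2, -7) → (25/2, -7); (11/2, 5) → (9/2, 5)

image vertices: (21/2, 5), (-23/2, 29), (25/2, -7), (9/2, 5)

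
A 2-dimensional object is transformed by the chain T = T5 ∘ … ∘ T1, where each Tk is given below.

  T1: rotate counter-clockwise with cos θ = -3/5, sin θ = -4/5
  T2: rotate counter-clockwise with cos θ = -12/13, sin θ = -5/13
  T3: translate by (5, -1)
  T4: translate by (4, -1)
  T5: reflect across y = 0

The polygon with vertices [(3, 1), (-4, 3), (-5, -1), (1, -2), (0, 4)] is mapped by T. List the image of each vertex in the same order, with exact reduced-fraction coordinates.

image vertices: (114/13, -15/13), (332/65, 334/65), (568/65, 461/65), (727/65, 99/65), (333/65, 66/65)

T1 rotate counter-clockwise with cos θ = -3/5, sin θ = -4/5: (3, 1) → (-1, -3); (-4, 3) → (24/5, 7/5); (-5, -1) → (11/5, 23/5); (1, -2) → (-11/5, 2/5); (0, 4) → (16/5, -12/5)
T2 rotate counter-clockwise with cos θ = -12/13, sin θ = -5/13: (-1, -3) → (-3/13, 41/13); (24/5, 7/5) → (-253/65, -204/65); (11/5, 23/5) → (-17/65, -331/65); (-11/5, 2/5) → (142/65, 31/65); (16/5, -12/5) → (-252/65, 64/65)
T3 translate by (5, -1): (-3/13, 41/13) → (62/13, 28/13); (-253/65, -204/65) → (72/65, -269/65); (-17/65, -331/65) → (308/65, -396/65); (142/65, 31/65) → (467/65, -34/65); (-252/65, 64/65) → (73/65, -1/65)
T4 translate by (4, -1): (62/13, 28/13) → (114/13, 15/13); (72/65, -269/65) → (332/65, -334/65); (308/65, -396/65) → (568/65, -461/65); (467/65, -34/65) → (727/65, -99/65); (73/65, -1/65) → (333/65, -66/65)
T5 reflect across y = 0: (114/13, 15/13) → (114/13, -15/13); (332/65, -334/65) → (332/65, 334/65); (568/65, -461/65) → (568/65, 461/65); (727/65, -99/65) → (727/65, 99/65); (333/65, -66/65) → (333/65, 66/65)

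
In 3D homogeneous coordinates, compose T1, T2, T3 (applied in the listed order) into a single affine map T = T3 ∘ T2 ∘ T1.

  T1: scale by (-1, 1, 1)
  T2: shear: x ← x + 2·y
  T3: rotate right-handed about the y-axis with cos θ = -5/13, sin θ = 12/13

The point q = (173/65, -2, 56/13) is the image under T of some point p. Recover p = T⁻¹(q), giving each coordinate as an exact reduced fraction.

p = (1, -2, 4/5)

T1 = [-1 0 0 0; 0 1 0 0; 0 0 1 0; 0 0 0 1]
T2·T1 = [-1 2 0 0; 0 1 0 0; 0 0 1 0; 0 0 0 1]
T3·…·T1 = [5/13 -10/13 12/13 0; 0 1 0 0; 12/13 -24/13 -5/13 0; 0 0 0 1]
det M = -1; M⁻¹ = [5/13 2 12/13 0; 0 1 0 0; 12/13 0 -5/13 0; 0 0 0 1]
M⁻¹ · (173/65, -2, 56/13)ᵀ = (1, -2, 4/5)ᵀ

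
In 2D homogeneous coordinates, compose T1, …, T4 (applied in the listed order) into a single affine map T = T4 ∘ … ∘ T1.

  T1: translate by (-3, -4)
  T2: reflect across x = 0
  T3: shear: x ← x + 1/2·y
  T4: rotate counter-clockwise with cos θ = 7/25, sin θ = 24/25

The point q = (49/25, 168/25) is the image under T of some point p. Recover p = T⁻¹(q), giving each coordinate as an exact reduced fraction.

T1 = [1 0 -3; 0 1 -4; 0 0 1]
T2·T1 = [-1 0 3; 0 1 -4; 0 0 1]
T3·…·T1 = [-1 1/2 1; 0 1 -4; 0 0 1]
T4·…·T1 = [-7/25 -41/50 103/25; -24/25 19/25 -4/25; 0 0 1]
det M = -1; M⁻¹ = [-19/25 -41/50 3; -24/25 7/25 4; 0 0 1]
M⁻¹ · (49/25, 168/25)ᵀ = (-4, 4)ᵀ

p = (-4, 4)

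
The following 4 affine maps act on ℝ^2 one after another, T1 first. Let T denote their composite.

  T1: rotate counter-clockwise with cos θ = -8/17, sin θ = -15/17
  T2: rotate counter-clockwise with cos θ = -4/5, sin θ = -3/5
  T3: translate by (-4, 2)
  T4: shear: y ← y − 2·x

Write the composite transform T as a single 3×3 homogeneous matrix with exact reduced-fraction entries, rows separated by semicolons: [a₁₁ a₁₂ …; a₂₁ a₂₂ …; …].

T1 = [-8/17 15/17 0; -15/17 -8/17 0; 0 0 1]
T2·T1 = [-13/85 -84/85 0; 84/85 -13/85 0; 0 0 1]
T3·…·T1 = [-13/85 -84/85 -4; 84/85 -13/85 2; 0 0 1]
T4·…·T1 = [-13/85 -84/85 -4; 22/17 31/17 10; 0 0 1]

T = [-13/85 -84/85 -4; 22/17 31/17 10; 0 0 1]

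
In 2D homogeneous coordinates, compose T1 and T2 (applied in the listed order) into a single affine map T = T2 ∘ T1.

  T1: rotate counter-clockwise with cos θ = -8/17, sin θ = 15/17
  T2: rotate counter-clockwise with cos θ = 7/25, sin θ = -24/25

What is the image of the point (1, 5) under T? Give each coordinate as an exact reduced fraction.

T1 rotate counter-clockwise with cos θ = -8/17, sin θ = 15/17: (1, 5) → (-83/17, -25/17)
T2 rotate counter-clockwise with cos θ = 7/25, sin θ = -24/25: (-83/17, -25/17) → (-1181/425, 1817/425)

T(p) = (-1181/425, 1817/425)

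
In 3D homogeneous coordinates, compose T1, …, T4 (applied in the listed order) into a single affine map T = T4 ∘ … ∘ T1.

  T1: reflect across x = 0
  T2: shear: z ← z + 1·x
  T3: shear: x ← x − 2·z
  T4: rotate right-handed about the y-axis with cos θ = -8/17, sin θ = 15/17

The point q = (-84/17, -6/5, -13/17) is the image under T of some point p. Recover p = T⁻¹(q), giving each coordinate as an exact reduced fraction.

T1 = [-1 0 0 0; 0 1 0 0; 0 0 1 0; 0 0 0 1]
T2·T1 = [-1 0 0 0; 0 1 0 0; -1 0 1 0; 0 0 0 1]
T3·…·T1 = [1 0 -2 0; 0 1 0 0; -1 0 1 0; 0 0 0 1]
T4·…·T1 = [-23/17 0 31/17 0; 0 1 0 0; -7/17 0 22/17 0; 0 0 0 1]
det M = -1; M⁻¹ = [-22/17 0 31/17 0; 0 1 0 0; -7/17 0 23/17 0; 0 0 0 1]
M⁻¹ · (-84/17, -6/5, -13/17)ᵀ = (5, -6/5, 1)ᵀ

p = (5, -6/5, 1)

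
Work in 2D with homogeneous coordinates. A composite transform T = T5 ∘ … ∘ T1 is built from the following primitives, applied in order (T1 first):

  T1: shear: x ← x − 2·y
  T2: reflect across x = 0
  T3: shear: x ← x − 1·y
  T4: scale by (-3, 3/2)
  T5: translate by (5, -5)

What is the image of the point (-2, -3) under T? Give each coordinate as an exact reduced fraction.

T1 shear: x ← x − 2·y: (-2, -3) → (4, -3)
T2 reflect across x = 0: (4, -3) → (-4, -3)
T3 shear: x ← x − 1·y: (-4, -3) → (-1, -3)
T4 scale by (-3, 3/2): (-1, -3) → (3, -9/2)
T5 translate by (5, -5): (3, -9/2) → (8, -19/2)

T(p) = (8, -19/2)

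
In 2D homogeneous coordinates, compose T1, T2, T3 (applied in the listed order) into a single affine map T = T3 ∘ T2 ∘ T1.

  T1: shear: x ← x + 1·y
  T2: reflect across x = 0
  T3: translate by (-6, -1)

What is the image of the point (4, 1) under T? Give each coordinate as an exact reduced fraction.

T1 shear: x ← x + 1·y: (4, 1) → (5, 1)
T2 reflect across x = 0: (5, 1) → (-5, 1)
T3 translate by (-6, -1): (-5, 1) → (-11, 0)

T(p) = (-11, 0)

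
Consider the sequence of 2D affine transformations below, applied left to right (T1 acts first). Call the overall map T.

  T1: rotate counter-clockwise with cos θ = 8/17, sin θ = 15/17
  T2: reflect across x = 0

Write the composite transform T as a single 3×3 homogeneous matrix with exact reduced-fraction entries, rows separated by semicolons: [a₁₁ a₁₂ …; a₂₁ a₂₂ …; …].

T = [-8/17 15/17 0; 15/17 8/17 0; 0 0 1]

T1 = [8/17 -15/17 0; 15/17 8/17 0; 0 0 1]
T2·T1 = [-8/17 15/17 0; 15/17 8/17 0; 0 0 1]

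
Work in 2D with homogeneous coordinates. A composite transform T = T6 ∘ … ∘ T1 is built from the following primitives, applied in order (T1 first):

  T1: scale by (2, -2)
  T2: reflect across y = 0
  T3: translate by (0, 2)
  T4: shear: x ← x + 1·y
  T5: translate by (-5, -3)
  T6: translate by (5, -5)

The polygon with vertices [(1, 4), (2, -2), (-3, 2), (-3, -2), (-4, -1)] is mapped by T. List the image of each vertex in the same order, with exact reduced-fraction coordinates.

image vertices: (12, 2), (2, -10), (0, -2), (-8, -10), (-8, -8)

T1 scale by (2, -2): (1, 4) → (2, -8); (2, -2) → (4, 4); (-3, 2) → (-6, -4); (-3, -2) → (-6, 4); (-4, -1) → (-8, 2)
T2 reflect across y = 0: (2, -8) → (2, 8); (4, 4) → (4, -4); (-6, -4) → (-6, 4); (-6, 4) → (-6, -4); (-8, 2) → (-8, -2)
T3 translate by (0, 2): (2, 8) → (2, 10); (4, -4) → (4, -2); (-6, 4) → (-6, 6); (-6, -4) → (-6, -2); (-8, -2) → (-8, 0)
T4 shear: x ← x + 1·y: (2, 10) → (12, 10); (4, -2) → (2, -2); (-6, 6) → (0, 6); (-6, -2) → (-8, -2); (-8, 0) → (-8, 0)
T5 translate by (-5, -3): (12, 10) → (7, 7); (2, -2) → (-3, -5); (0, 6) → (-5, 3); (-8, -2) → (-13, -5); (-8, 0) → (-13, -3)
T6 translate by (5, -5): (7, 7) → (12, 2); (-3, -5) → (2, -10); (-5, 3) → (0, -2); (-13, -5) → (-8, -10); (-13, -3) → (-8, -8)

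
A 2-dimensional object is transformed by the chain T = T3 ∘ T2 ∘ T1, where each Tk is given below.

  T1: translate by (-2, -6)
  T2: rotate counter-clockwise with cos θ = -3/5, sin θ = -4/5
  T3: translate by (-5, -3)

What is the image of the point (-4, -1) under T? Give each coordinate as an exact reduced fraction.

T1 translate by (-2, -6): (-4, -1) → (-6, -7)
T2 rotate counter-clockwise with cos θ = -3/5, sin θ = -4/5: (-6, -7) → (-2, 9)
T3 translate by (-5, -3): (-2, 9) → (-7, 6)

T(p) = (-7, 6)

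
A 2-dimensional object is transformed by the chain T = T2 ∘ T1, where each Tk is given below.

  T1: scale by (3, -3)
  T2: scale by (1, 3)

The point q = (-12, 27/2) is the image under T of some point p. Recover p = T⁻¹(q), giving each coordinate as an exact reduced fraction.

T1 = [3 0 0; 0 -3 0; 0 0 1]
T2·T1 = [3 0 0; 0 -9 0; 0 0 1]
det M = -27; M⁻¹ = [1/3 0 0; 0 -1/9 0; 0 0 1]
M⁻¹ · (-12, 27/2)ᵀ = (-4, -3/2)ᵀ

p = (-4, -3/2)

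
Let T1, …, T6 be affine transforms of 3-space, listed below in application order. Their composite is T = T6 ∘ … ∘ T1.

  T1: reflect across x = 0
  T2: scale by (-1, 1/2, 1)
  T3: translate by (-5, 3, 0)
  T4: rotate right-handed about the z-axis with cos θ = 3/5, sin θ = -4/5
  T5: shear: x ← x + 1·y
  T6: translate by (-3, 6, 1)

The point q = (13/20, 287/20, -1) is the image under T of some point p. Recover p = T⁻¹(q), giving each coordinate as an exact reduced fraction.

T1 = [-1 0 0 0; 0 1 0 0; 0 0 1 0; 0 0 0 1]
T2·T1 = [1 0 0 0; 0 1/2 0 0; 0 0 1 0; 0 0 0 1]
T3·…·T1 = [1 0 0 -5; 0 1/2 0 3; 0 0 1 0; 0 0 0 1]
T4·…·T1 = [3/5 2/5 0 -3/5; -4/5 3/10 0 29/5; 0 0 1 0; 0 0 0 1]
T5·…·T1 = [-1/5 7/10 0 26/5; -4/5 3/10 0 29/5; 0 0 1 0; 0 0 0 1]
T6·…·T1 = [-1/5 7/10 0 11/5; -4/5 3/10 0 59/5; 0 0 1 1; 0 0 0 1]
det M = 1/2; M⁻¹ = [3/5 -7/5 0 76/5; 8/5 -2/5 0 6/5; 0 0 1 -1; 0 0 0 1]
M⁻¹ · (13/20, 287/20, -1)ᵀ = (-9/2, -7/2, -2)ᵀ

p = (-9/2, -7/2, -2)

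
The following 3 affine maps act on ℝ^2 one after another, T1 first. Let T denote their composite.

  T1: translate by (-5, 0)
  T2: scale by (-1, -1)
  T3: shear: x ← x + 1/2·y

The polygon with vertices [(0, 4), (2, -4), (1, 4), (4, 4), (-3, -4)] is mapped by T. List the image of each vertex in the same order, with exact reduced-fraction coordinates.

image vertices: (3, -4), (5, 4), (2, -4), (-1, -4), (10, 4)

T1 translate by (-5, 0): (0, 4) → (-5, 4); (2, -4) → (-3, -4); (1, 4) → (-4, 4); (4, 4) → (-1, 4); (-3, -4) → (-8, -4)
T2 scale by (-1, -1): (-5, 4) → (5, -4); (-3, -4) → (3, 4); (-4, 4) → (4, -4); (-1, 4) → (1, -4); (-8, -4) → (8, 4)
T3 shear: x ← x + 1/2·y: (5, -4) → (3, -4); (3, 4) → (5, 4); (4, -4) → (2, -4); (1, -4) → (-1, -4); (8, 4) → (10, 4)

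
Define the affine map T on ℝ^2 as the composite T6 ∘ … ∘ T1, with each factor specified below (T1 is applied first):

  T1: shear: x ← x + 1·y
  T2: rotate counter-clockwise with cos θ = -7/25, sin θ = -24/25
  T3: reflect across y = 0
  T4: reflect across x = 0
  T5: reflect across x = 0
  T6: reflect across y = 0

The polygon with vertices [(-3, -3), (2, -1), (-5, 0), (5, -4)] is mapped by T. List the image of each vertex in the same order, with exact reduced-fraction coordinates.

image vertices: (-6/5, 33/5), (-31/25, -17/25), (7/5, 24/5), (-103/25, 4/25)

T1 shear: x ← x + 1·y: (-3, -3) → (-6, -3); (2, -1) → (1, -1); (-5, 0) → (-5, 0); (5, -4) → (1, -4)
T2 rotate counter-clockwise with cos θ = -7/25, sin θ = -24/25: (-6, -3) → (-6/5, 33/5); (1, -1) → (-31/25, -17/25); (-5, 0) → (7/5, 24/5); (1, -4) → (-103/25, 4/25)
T3 reflect across y = 0: (-6/5, 33/5) → (-6/5, -33/5); (-31/25, -17/25) → (-31/25, 17/25); (7/5, 24/5) → (7/5, -24/5); (-103/25, 4/25) → (-103/25, -4/25)
T4 reflect across x = 0: (-6/5, -33/5) → (6/5, -33/5); (-31/25, 17/25) → (31/25, 17/25); (7/5, -24/5) → (-7/5, -24/5); (-103/25, -4/25) → (103/25, -4/25)
T5 reflect across x = 0: (6/5, -33/5) → (-6/5, -33/5); (31/25, 17/25) → (-31/25, 17/25); (-7/5, -24/5) → (7/5, -24/5); (103/25, -4/25) → (-103/25, -4/25)
T6 reflect across y = 0: (-6/5, -33/5) → (-6/5, 33/5); (-31/25, 17/25) → (-31/25, -17/25); (7/5, -24/5) → (7/5, 24/5); (-103/25, -4/25) → (-103/25, 4/25)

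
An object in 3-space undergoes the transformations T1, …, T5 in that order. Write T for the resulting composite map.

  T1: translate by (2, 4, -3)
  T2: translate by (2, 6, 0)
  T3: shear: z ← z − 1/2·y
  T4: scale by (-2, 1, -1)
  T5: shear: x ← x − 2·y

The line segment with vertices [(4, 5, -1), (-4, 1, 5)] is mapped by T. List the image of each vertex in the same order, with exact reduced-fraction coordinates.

T1 translate by (2, 4, -3): (4, 5, -1) → (6, 9, -4); (-4, 1, 5) → (-2, 5, 2)
T2 translate by (2, 6, 0): (6, 9, -4) → (8, 15, -4); (-2, 5, 2) → (0, 11, 2)
T3 shear: z ← z − 1/2·y: (8, 15, -4) → (8, 15, -23/2); (0, 11, 2) → (0, 11, -7/2)
T4 scale by (-2, 1, -1): (8, 15, -23/2) → (-16, 15, 23/2); (0, 11, -7/2) → (0, 11, 7/2)
T5 shear: x ← x − 2·y: (-16, 15, 23/2) → (-46, 15, 23/2); (0, 11, 7/2) → (-22, 11, 7/2)

image vertices: (-46, 15, 23/2), (-22, 11, 7/2)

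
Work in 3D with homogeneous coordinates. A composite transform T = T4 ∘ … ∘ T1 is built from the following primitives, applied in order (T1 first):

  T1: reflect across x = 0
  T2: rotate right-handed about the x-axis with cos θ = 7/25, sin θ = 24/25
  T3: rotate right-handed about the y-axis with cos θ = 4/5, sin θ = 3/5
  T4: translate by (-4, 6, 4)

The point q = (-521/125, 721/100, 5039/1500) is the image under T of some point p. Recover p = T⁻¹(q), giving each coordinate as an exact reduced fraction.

p = (-1/4, -1/4, -4/3)

T1 = [-1 0 0 0; 0 1 0 0; 0 0 1 0; 0 0 0 1]
T2·T1 = [-1 0 0 0; 0 7/25 -24/25 0; 0 24/25 7/25 0; 0 0 0 1]
T3·…·T1 = [-4/5 72/125 21/125 0; 0 7/25 -24/25 0; 3/5 96/125 28/125 0; 0 0 0 1]
T4·…·T1 = [-4/5 72/125 21/125 -4; 0 7/25 -24/25 6; 3/5 96/125 28/125 4; 0 0 0 1]
det M = -1; M⁻¹ = [-4/5 0 3/5 -28/5; 72/125 7/25 96/125 -306/125; 21/125 -24/25 28/125 692/125; 0 0 0 1]
M⁻¹ · (-521/125, 721/100, 5039/1500)ᵀ = (-1/4, -1/4, -4/3)ᵀ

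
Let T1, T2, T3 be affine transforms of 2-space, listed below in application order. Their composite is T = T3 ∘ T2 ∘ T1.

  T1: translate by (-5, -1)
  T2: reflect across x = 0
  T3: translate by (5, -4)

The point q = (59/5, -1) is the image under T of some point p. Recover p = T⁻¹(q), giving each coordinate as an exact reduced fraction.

p = (-9/5, 4)

T1 = [1 0 -5; 0 1 -1; 0 0 1]
T2·T1 = [-1 0 5; 0 1 -1; 0 0 1]
T3·…·T1 = [-1 0 10; 0 1 -5; 0 0 1]
det M = -1; M⁻¹ = [-1 0 10; 0 1 5; 0 0 1]
M⁻¹ · (59/5, -1)ᵀ = (-9/5, 4)ᵀ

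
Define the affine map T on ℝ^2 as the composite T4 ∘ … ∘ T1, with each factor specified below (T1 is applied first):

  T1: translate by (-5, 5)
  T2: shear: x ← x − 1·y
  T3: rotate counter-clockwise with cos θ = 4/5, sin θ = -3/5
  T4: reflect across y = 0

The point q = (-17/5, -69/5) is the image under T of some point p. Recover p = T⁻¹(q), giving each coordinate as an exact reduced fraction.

T1 = [1 0 -5; 0 1 5; 0 0 1]
T2·T1 = [1 -1 -10; 0 1 5; 0 0 1]
T3·…·T1 = [4/5 -1/5 -5; -3/5 7/5 10; 0 0 1]
T4·…·T1 = [4/5 -1/5 -5; 3/5 -7/5 -10; 0 0 1]
det M = -1; M⁻¹ = [7/5 -1/5 5; 3/5 -4/5 -5; 0 0 1]
M⁻¹ · (-17/5, -69/5)ᵀ = (3, 4)ᵀ

p = (3, 4)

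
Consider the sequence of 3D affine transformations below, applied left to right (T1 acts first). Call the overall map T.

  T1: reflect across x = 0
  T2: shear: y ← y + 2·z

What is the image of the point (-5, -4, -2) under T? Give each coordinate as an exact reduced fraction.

T1 reflect across x = 0: (-5, -4, -2) → (5, -4, -2)
T2 shear: y ← y + 2·z: (5, -4, -2) → (5, -8, -2)

T(p) = (5, -8, -2)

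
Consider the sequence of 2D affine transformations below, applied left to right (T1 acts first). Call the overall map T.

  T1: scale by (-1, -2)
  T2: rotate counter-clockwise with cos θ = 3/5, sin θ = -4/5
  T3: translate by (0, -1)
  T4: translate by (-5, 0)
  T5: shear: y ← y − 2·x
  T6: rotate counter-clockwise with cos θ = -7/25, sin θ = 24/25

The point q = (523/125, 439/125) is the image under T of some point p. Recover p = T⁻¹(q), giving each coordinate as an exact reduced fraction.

p = (-4, -3)

T1 = [-1 0 0; 0 -2 0; 0 0 1]
T2·T1 = [-3/5 -8/5 0; 4/5 -6/5 0; 0 0 1]
T3·…·T1 = [-3/5 -8/5 0; 4/5 -6/5 -1; 0 0 1]
T4·…·T1 = [-3/5 -8/5 -5; 4/5 -6/5 -1; 0 0 1]
T5·…·T1 = [-3/5 -8/5 -5; 2 2 9; 0 0 1]
T6·…·T1 = [-219/125 -184/125 -181/25; -142/125 -262/125 -183/25; 0 0 1]
det M = 2; M⁻¹ = [-131/125 92/125 -11/5; 71/125 -219/250 -23/10; 0 0 1]
M⁻¹ · (523/125, 439/125)ᵀ = (-4, -3)ᵀ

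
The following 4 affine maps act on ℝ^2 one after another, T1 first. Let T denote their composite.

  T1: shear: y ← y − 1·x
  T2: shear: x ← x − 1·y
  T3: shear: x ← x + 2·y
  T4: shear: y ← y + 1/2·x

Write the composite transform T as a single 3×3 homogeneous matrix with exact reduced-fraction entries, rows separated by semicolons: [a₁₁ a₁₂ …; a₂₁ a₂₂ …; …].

T1 = [1 0 0; -1 1 0; 0 0 1]
T2·T1 = [2 -1 0; -1 1 0; 0 0 1]
T3·…·T1 = [0 1 0; -1 1 0; 0 0 1]
T4·…·T1 = [0 1 0; -1 3/2 0; 0 0 1]

T = [0 1 0; -1 3/2 0; 0 0 1]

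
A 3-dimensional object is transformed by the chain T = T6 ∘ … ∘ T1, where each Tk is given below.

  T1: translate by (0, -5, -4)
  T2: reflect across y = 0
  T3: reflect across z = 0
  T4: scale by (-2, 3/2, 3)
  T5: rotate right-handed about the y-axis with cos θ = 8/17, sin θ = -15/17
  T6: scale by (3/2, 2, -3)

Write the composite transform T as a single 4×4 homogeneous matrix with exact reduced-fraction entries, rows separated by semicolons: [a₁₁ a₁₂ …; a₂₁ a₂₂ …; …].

T = [-24/17 0 135/34 -270/17; 0 -3 0 15; 90/17 0 72/17 -288/17; 0 0 0 1]

T1 = [1 0 0 0; 0 1 0 -5; 0 0 1 -4; 0 0 0 1]
T2·T1 = [1 0 0 0; 0 -1 0 5; 0 0 1 -4; 0 0 0 1]
T3·…·T1 = [1 0 0 0; 0 -1 0 5; 0 0 -1 4; 0 0 0 1]
T4·…·T1 = [-2 0 0 0; 0 -3/2 0 15/2; 0 0 -3 12; 0 0 0 1]
T5·…·T1 = [-16/17 0 45/17 -180/17; 0 -3/2 0 15/2; -30/17 0 -24/17 96/17; 0 0 0 1]
T6·…·T1 = [-24/17 0 135/34 -270/17; 0 -3 0 15; 90/17 0 72/17 -288/17; 0 0 0 1]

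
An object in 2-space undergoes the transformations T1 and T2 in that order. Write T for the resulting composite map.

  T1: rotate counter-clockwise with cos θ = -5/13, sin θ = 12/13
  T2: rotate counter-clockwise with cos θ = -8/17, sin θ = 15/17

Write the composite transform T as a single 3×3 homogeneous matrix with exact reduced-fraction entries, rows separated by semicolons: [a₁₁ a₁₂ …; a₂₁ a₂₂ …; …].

T1 = [-5/13 -12/13 0; 12/13 -5/13 0; 0 0 1]
T2·T1 = [-140/221 171/221 0; -171/221 -140/221 0; 0 0 1]

T = [-140/221 171/221 0; -171/221 -140/221 0; 0 0 1]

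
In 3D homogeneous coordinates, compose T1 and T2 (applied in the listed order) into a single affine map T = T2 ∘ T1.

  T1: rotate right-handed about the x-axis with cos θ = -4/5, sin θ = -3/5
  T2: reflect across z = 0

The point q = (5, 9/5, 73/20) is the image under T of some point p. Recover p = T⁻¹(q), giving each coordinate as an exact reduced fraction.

T1 = [1 0 0 0; 0 -4/5 3/5 0; 0 -3/5 -4/5 0; 0 0 0 1]
T2·T1 = [1 0 0 0; 0 -4/5 3/5 0; 0 3/5 4/5 0; 0 0 0 1]
det M = -1; M⁻¹ = [1 0 0 0; 0 -4/5 3/5 0; 0 3/5 4/5 0; 0 0 0 1]
M⁻¹ · (5, 9/5, 73/20)ᵀ = (5, 3/4, 4)ᵀ

p = (5, 3/4, 4)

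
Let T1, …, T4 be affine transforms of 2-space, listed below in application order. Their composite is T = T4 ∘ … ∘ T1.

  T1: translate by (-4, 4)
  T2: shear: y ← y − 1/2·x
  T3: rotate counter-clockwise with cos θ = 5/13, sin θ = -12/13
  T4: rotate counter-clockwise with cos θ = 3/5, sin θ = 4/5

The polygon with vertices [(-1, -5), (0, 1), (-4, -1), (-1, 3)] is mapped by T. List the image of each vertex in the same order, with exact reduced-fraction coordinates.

image vertices: (-291/65, 349/130), (-28/13, 101/13), (-392/65, 569/65), (-163/65, 1357/130)

T1 translate by (-4, 4): (-1, -5) → (-5, -1); (0, 1) → (-4, 5); (-4, -1) → (-8, 3); (-1, 3) → (-5, 7)
T2 shear: y ← y − 1/2·x: (-5, -1) → (-5, 3/2); (-4, 5) → (-4, 7); (-8, 3) → (-8, 7); (-5, 7) → (-5, 19/2)
T3 rotate counter-clockwise with cos θ = 5/13, sin θ = -12/13: (-5, 3/2) → (-7/13, 135/26); (-4, 7) → (64/13, 83/13); (-8, 7) → (44/13, 131/13); (-5, 19/2) → (89/13, 215/26)
T4 rotate counter-clockwise with cos θ = 3/5, sin θ = 4/5: (-7/13, 135/26) → (-291/65, 349/130); (64/13, 83/13) → (-28/13, 101/13); (44/13, 131/13) → (-392/65, 569/65); (89/13, 215/26) → (-163/65, 1357/130)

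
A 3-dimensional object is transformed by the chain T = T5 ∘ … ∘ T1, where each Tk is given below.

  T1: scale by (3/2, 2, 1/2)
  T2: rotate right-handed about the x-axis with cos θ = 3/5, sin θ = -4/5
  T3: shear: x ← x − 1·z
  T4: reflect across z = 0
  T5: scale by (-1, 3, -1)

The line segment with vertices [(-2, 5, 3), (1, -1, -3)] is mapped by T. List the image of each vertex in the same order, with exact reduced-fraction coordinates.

T1 scale by (3/2, 2, 1/2): (-2, 5, 3) → (-3, 10, 3/2); (1, -1, -3) → (3/2, -2, -3/2)
T2 rotate right-handed about the x-axis with cos θ = 3/5, sin θ = -4/5: (-3, 10, 3/2) → (-3, 36/5, -71/10); (3/2, -2, -3/2) → (3/2, -12/5, 7/10)
T3 shear: x ← x − 1·z: (-3, 36/5, -71/10) → (41/10, 36/5, -71/10); (3/2, -12/5, 7/10) → (4/5, -12/5, 7/10)
T4 reflect across z = 0: (41/10, 36/5, -71/10) → (41/10, 36/5, 71/10); (4/5, -12/5, 7/10) → (4/5, -12/5, -7/10)
T5 scale by (-1, 3, -1): (41/10, 36/5, 71/10) → (-41/10, 108/5, -71/10); (4/5, -12/5, -7/10) → (-4/5, -36/5, 7/10)

image vertices: (-41/10, 108/5, -71/10), (-4/5, -36/5, 7/10)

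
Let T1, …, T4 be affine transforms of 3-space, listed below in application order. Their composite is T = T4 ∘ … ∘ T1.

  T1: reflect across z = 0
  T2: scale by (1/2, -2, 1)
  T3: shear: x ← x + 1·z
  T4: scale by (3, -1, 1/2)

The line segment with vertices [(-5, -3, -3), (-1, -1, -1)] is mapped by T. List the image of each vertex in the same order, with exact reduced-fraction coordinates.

T1 reflect across z = 0: (-5, -3, -3) → (-5, -3, 3); (-1, -1, -1) → (-1, -1, 1)
T2 scale by (1/2, -2, 1): (-5, -3, 3) → (-5/2, 6, 3); (-1, -1, 1) → (-1/2, 2, 1)
T3 shear: x ← x + 1·z: (-5/2, 6, 3) → (1/2, 6, 3); (-1/2, 2, 1) → (1/2, 2, 1)
T4 scale by (3, -1, 1/2): (1/2, 6, 3) → (3/2, -6, 3/2); (1/2, 2, 1) → (3/2, -2, 1/2)

image vertices: (3/2, -6, 3/2), (3/2, -2, 1/2)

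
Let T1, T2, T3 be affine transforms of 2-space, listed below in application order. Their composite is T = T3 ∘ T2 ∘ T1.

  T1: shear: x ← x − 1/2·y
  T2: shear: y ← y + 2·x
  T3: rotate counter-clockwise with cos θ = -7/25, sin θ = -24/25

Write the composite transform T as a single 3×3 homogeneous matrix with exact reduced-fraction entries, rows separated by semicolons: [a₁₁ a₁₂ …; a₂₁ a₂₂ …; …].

T = [41/25 7/50 0; -38/25 12/25 0; 0 0 1]

T1 = [1 -1/2 0; 0 1 0; 0 0 1]
T2·T1 = [1 -1/2 0; 2 0 0; 0 0 1]
T3·…·T1 = [41/25 7/50 0; -38/25 12/25 0; 0 0 1]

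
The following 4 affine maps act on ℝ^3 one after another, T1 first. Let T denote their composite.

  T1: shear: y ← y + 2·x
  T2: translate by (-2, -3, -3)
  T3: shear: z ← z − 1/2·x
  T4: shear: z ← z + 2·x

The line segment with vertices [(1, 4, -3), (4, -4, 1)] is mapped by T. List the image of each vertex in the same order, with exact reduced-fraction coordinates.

T1 shear: y ← y + 2·x: (1, 4, -3) → (1, 6, -3); (4, -4, 1) → (4, 4, 1)
T2 translate by (-2, -3, -3): (1, 6, -3) → (-1, 3, -6); (4, 4, 1) → (2, 1, -2)
T3 shear: z ← z − 1/2·x: (-1, 3, -6) → (-1, 3, -11/2); (2, 1, -2) → (2, 1, -3)
T4 shear: z ← z + 2·x: (-1, 3, -11/2) → (-1, 3, -15/2); (2, 1, -3) → (2, 1, 1)

image vertices: (-1, 3, -15/2), (2, 1, 1)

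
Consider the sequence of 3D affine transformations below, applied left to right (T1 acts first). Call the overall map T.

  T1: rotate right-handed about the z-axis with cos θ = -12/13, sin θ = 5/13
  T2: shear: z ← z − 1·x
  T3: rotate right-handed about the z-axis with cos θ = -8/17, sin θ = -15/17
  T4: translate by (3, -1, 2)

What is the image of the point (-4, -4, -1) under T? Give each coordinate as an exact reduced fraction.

T(p) = (539/221, -1465/221, -55/13)

T1 rotate right-handed about the z-axis with cos θ = -12/13, sin θ = 5/13: (-4, -4, -1) → (68/13, 28/13, -1)
T2 shear: z ← z − 1·x: (68/13, 28/13, -1) → (68/13, 28/13, -81/13)
T3 rotate right-handed about the z-axis with cos θ = -8/17, sin θ = -15/17: (68/13, 28/13, -81/13) → (-124/221, -1244/221, -81/13)
T4 translate by (3, -1, 2): (-124/221, -1244/221, -81/13) → (539/221, -1465/221, -55/13)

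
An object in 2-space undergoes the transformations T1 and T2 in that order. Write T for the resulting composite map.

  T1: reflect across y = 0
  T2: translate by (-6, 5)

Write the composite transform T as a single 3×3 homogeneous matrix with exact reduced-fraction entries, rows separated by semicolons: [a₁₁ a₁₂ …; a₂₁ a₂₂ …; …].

T = [1 0 -6; 0 -1 5; 0 0 1]

T1 = [1 0 0; 0 -1 0; 0 0 1]
T2·T1 = [1 0 -6; 0 -1 5; 0 0 1]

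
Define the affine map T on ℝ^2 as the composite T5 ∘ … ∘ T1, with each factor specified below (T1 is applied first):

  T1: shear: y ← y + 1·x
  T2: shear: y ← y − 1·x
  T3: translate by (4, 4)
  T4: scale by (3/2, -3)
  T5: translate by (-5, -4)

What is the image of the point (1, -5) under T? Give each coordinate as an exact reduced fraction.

T(p) = (5/2, -1)

T1 shear: y ← y + 1·x: (1, -5) → (1, -4)
T2 shear: y ← y − 1·x: (1, -4) → (1, -5)
T3 translate by (4, 4): (1, -5) → (5, -1)
T4 scale by (3/2, -3): (5, -1) → (15/2, 3)
T5 translate by (-5, -4): (15/2, 3) → (5/2, -1)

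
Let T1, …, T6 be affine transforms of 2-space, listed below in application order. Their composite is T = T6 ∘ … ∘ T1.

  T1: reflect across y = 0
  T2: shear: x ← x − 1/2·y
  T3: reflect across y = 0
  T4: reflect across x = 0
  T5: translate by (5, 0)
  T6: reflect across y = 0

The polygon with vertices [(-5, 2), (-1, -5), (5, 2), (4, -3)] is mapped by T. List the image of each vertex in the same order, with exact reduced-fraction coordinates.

T1 reflect across y = 0: (-5, 2) → (-5, -2); (-1, -5) → (-1, 5); (5, 2) → (5, -2); (4, -3) → (4, 3)
T2 shear: x ← x − 1/2·y: (-5, -2) → (-4, -2); (-1, 5) → (-7/2, 5); (5, -2) → (6, -2); (4, 3) → (5/2, 3)
T3 reflect across y = 0: (-4, -2) → (-4, 2); (-7/2, 5) → (-7/2, -5); (6, -2) → (6, 2); (5/2, 3) → (5/2, -3)
T4 reflect across x = 0: (-4, 2) → (4, 2); (-7/2, -5) → (7/2, -5); (6, 2) → (-6, 2); (5/2, -3) → (-5/2, -3)
T5 translate by (5, 0): (4, 2) → (9, 2); (7/2, -5) → (17/2, -5); (-6, 2) → (-1, 2); (-5/2, -3) → (5/2, -3)
T6 reflect across y = 0: (9, 2) → (9, -2); (17/2, -5) → (17/2, 5); (-1, 2) → (-1, -2); (5/2, -3) → (5/2, 3)

image vertices: (9, -2), (17/2, 5), (-1, -2), (5/2, 3)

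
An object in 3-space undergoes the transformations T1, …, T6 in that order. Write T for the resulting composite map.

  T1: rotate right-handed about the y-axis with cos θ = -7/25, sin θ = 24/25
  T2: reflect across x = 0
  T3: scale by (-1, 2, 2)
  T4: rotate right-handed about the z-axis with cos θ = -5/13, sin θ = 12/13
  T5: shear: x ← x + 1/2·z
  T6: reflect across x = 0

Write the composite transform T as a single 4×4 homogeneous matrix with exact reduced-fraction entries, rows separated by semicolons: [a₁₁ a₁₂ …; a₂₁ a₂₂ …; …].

T1 = [-7/25 0 24/25 0; 0 1 0 0; -24/25 0 -7/25 0; 0 0 0 1]
T2·T1 = [7/25 0 -24/25 0; 0 1 0 0; -24/25 0 -7/25 0; 0 0 0 1]
T3·…·T1 = [-7/25 0 24/25 0; 0 2 0 0; -48/25 0 -14/25 0; 0 0 0 1]
T4·…·T1 = [7/65 -24/13 -24/65 0; -84/325 -10/13 288/325 0; -48/25 0 -14/25 0; 0 0 0 1]
T5·…·T1 = [-277/325 -24/13 -211/325 0; -84/325 -10/13 288/325 0; -48/25 0 -14/25 0; 0 0 0 1]
T6·…·T1 = [277/325 24/13 211/325 0; -84/325 -10/13 288/325 0; -48/25 0 -14/25 0; 0 0 0 1]

T = [277/325 24/13 211/325 0; -84/325 -10/13 288/325 0; -48/25 0 -14/25 0; 0 0 0 1]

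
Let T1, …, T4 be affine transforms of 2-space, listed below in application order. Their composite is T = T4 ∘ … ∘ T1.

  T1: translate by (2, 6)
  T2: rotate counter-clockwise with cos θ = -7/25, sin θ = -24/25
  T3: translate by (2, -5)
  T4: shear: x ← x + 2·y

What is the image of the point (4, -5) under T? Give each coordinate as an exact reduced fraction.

T1 translate by (2, 6): (4, -5) → (6, 1)
T2 rotate counter-clockwise with cos θ = -7/25, sin θ = -24/25: (6, 1) → (-18/25, -151/25)
T3 translate by (2, -5): (-18/25, -151/25) → (32/25, -276/25)
T4 shear: x ← x + 2·y: (32/25, -276/25) → (-104/5, -276/25)

T(p) = (-104/5, -276/25)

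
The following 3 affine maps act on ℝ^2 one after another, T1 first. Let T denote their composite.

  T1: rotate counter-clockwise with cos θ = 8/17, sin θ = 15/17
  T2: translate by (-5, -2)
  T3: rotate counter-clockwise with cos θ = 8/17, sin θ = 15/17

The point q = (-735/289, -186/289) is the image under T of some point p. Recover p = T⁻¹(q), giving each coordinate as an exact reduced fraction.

T1 = [8/17 -15/17 0; 15/17 8/17 0; 0 0 1]
T2·T1 = [8/17 -15/17 -5; 15/17 8/17 -2; 0 0 1]
T3·…·T1 = [-161/289 -240/289 -10/17; 240/289 -161/289 -91/17; 0 0 1]
det M = 1; M⁻¹ = [-161/289 240/289 70/17; -240/289 -161/289 -59/17; 0 0 1]
M⁻¹ · (-735/289, -186/289)ᵀ = (5, -1)ᵀ

p = (5, -1)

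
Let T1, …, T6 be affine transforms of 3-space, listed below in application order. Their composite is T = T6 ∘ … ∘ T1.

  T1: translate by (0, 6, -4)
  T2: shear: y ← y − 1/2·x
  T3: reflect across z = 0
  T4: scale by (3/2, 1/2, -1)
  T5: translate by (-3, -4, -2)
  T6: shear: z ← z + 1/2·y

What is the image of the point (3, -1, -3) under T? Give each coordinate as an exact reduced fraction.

T1 translate by (0, 6, -4): (3, -1, -3) → (3, 5, -7)
T2 shear: y ← y − 1/2·x: (3, 5, -7) → (3, 7/2, -7)
T3 reflect across z = 0: (3, 7/2, -7) → (3, 7/2, 7)
T4 scale by (3/2, 1/2, -1): (3, 7/2, 7) → (9/2, 7/4, -7)
T5 translate by (-3, -4, -2): (9/2, 7/4, -7) → (3/2, -9/4, -9)
T6 shear: z ← z + 1/2·y: (3/2, -9/4, -9) → (3/2, -9/4, -81/8)

T(p) = (3/2, -9/4, -81/8)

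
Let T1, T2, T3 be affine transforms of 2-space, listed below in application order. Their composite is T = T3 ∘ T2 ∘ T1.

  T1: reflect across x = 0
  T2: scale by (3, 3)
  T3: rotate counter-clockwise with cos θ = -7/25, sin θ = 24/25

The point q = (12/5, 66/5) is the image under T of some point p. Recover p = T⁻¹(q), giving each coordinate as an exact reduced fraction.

p = (-4, -2)

T1 = [-1 0 0; 0 1 0; 0 0 1]
T2·T1 = [-3 0 0; 0 3 0; 0 0 1]
T3·…·T1 = [21/25 -72/25 0; -72/25 -21/25 0; 0 0 1]
det M = -9; M⁻¹ = [7/75 -8/25 0; -8/25 -7/75 0; 0 0 1]
M⁻¹ · (12/5, 66/5)ᵀ = (-4, -2)ᵀ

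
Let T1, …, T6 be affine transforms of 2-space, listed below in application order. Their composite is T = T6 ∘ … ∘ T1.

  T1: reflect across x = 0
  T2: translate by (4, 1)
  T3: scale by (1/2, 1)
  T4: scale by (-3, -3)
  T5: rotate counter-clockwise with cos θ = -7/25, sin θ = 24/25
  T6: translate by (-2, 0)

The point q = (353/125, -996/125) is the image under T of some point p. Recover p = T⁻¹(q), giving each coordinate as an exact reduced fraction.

T1 = [-1 0 0; 0 1 0; 0 0 1]
T2·T1 = [-1 0 4; 0 1 1; 0 0 1]
T3·…·T1 = [-1/2 0 2; 0 1 1; 0 0 1]
T4·…·T1 = [3/2 0 -6; 0 -3 -3; 0 0 1]
T5·…·T1 = [-21/50 72/25 114/25; 36/25 21/25 -123/25; 0 0 1]
T6·…·T1 = [-21/50 72/25 64/25; 36/25 21/25 -123/25; 0 0 1]
det M = -9/2; M⁻¹ = [-14/75 16/25 272/75; 8/25 7/75 -9/25; 0 0 1]
M⁻¹ · (353/125, -996/125)ᵀ = (-2, -1/5)ᵀ

p = (-2, -1/5)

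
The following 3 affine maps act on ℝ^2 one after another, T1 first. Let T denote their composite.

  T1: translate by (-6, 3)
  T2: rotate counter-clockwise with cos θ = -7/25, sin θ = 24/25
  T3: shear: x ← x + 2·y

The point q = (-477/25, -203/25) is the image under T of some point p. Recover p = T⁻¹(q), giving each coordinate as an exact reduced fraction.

p = (-1, 2)

T1 = [1 0 -6; 0 1 3; 0 0 1]
T2·T1 = [-7/25 -24/25 -6/5; 24/25 -7/25 -33/5; 0 0 1]
T3·…·T1 = [41/25 -38/25 -72/5; 24/25 -7/25 -33/5; 0 0 1]
det M = 1; M⁻¹ = [-7/25 38/25 6; -24/25 41/25 -3; 0 0 1]
M⁻¹ · (-477/25, -203/25)ᵀ = (-1, 2)ᵀ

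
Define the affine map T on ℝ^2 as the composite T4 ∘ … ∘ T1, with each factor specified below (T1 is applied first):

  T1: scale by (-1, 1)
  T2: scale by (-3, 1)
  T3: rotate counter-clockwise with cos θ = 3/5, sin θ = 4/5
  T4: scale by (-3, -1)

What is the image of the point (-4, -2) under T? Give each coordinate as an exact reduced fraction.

T1 scale by (-1, 1): (-4, -2) → (4, -2)
T2 scale by (-3, 1): (4, -2) → (-12, -2)
T3 rotate counter-clockwise with cos θ = 3/5, sin θ = 4/5: (-12, -2) → (-28/5, -54/5)
T4 scale by (-3, -1): (-28/5, -54/5) → (84/5, 54/5)

T(p) = (84/5, 54/5)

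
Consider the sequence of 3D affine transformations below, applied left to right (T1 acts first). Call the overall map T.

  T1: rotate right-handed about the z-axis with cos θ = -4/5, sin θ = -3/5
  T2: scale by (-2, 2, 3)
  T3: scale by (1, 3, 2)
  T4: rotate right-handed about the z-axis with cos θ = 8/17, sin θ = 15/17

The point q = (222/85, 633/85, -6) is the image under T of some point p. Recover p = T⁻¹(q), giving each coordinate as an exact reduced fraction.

T1 = [-4/5 3/5 0 0; -3/5 -4/5 0 0; 0 0 1 0; 0 0 0 1]
T2·T1 = [8/5 -6/5 0 0; -6/5 -8/5 0 0; 0 0 3 0; 0 0 0 1]
T3·…·T1 = [8/5 -6/5 0 0; -18/5 -24/5 0 0; 0 0 6 0; 0 0 0 1]
T4·…·T1 = [334/85 312/85 0 0; -24/85 -282/85 0 0; 0 0 6 0; 0 0 0 1]
det M = -72; M⁻¹ = [47/170 26/85 0 0; -2/85 -167/510 0 0; 0 0 1/6 0; 0 0 0 1]
M⁻¹ · (222/85, 633/85, -6)ᵀ = (3, -5/2, -1)ᵀ

p = (3, -5/2, -1)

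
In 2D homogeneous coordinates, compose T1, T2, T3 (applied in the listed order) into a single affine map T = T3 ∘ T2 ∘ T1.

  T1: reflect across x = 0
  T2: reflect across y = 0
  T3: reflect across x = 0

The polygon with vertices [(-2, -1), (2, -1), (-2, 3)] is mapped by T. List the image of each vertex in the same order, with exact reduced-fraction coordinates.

T1 reflect across x = 0: (-2, -1) → (2, -1); (2, -1) → (-2, -1); (-2, 3) → (2, 3)
T2 reflect across y = 0: (2, -1) → (2, 1); (-2, -1) → (-2, 1); (2, 3) → (2, -3)
T3 reflect across x = 0: (2, 1) → (-2, 1); (-2, 1) → (2, 1); (2, -3) → (-2, -3)

image vertices: (-2, 1), (2, 1), (-2, -3)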